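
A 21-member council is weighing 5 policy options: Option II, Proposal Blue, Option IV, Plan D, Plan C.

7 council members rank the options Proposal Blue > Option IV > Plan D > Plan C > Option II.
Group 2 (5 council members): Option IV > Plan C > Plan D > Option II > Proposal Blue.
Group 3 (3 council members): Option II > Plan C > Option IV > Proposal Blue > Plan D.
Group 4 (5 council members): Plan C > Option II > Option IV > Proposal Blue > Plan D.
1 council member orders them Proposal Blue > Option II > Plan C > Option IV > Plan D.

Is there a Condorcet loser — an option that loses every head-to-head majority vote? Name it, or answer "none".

Head-to-head results (21 council members):
Option II vs Proposal Blue: Option II wins 13–8.
Option II vs Option IV: Option IV, 12–9.
Option II–Plan D: Plan D 12–9.
Option II vs Plan C: 4 to 17, Plan C.
Proposal Blue vs Option IV: 8 to 13, Option IV.
Proposal Blue vs Plan D: Proposal Blue preferred on 7+3+5+1 = 16 ballots; Proposal Blue wins 16–5.
Proposal Blue vs Plan C: Plan C, 13–8.
Option IV vs Plan D: 21 to 0, Option IV.
Option IV vs Plan C: Option IV preferred on 7+5 = 12 ballots; Option IV wins 12–9.
Plan D vs Plan C: Plan C, 14–7.
Every option wins at least one matchup (Option II beats Proposal Blue; Proposal Blue beats Plan D; Option IV beats Option II; Plan D beats Option II; Plan C beats Option II), so there is no Condorcet loser.

none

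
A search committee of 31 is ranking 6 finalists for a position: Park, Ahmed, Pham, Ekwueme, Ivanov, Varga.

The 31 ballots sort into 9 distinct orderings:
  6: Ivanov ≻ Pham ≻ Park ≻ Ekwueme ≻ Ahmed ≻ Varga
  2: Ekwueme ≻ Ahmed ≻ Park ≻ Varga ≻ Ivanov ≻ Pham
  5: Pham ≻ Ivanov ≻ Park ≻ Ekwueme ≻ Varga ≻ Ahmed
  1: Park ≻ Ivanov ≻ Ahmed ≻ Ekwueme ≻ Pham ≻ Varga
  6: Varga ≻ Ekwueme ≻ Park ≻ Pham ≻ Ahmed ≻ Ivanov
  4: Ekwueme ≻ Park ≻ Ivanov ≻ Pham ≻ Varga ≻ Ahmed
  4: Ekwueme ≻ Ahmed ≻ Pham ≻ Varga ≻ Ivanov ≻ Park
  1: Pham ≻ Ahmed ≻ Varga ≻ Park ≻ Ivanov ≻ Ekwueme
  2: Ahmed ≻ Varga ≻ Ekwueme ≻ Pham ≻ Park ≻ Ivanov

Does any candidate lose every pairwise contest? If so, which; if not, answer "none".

Pairwise majorities:
Park vs Ahmed: 6+5+1+6+4 = 22 for Park, 9 for Ahmed — Park by 22–9.
Park vs Pham: Park is ranked higher on 2+1+6+4 = 13 ballots, Pham on 18. Pham wins 18–13.
Park vs Ekwueme: Park is ranked higher on 6+5+1+1 = 13 ballots, Ekwueme on 18. Ekwueme wins 18–13.
Park–Ivanov: Park 16–15.
Park vs Varga: Park, 18–13.
Ahmed vs Pham: 9 to 22, Pham.
Ahmed vs Ekwueme: Ahmed preferred on 1+1+2 = 4 ballots; Ekwueme wins 27–4.
Ahmed vs Ivanov: Ahmed preferred on 2+6+4+1+2 = 15 ballots; Ivanov wins 16–15.
Ahmed–Varga: Ahmed 16–15.
Pham vs Ekwueme: 6+5+1 = 12 for Pham, 19 for Ekwueme — Ekwueme by 19–12.
Pham vs Ivanov: Pham is ranked higher on 5+6+4+1+2 = 18 ballots, Ivanov on 13. Pham wins 18–13.
Pham vs Varga: Pham is ranked higher on 6+5+1+4+4+1 = 21 ballots, Varga on 10. Pham wins 21–10.
Ekwueme vs Ivanov: Ekwueme, 18–13.
Ekwueme–Varga: Ekwueme 22–9.
Ivanov vs Varga: 16 to 15, Ivanov.
Varga loses to every other candidate — it is the Condorcet loser.

Varga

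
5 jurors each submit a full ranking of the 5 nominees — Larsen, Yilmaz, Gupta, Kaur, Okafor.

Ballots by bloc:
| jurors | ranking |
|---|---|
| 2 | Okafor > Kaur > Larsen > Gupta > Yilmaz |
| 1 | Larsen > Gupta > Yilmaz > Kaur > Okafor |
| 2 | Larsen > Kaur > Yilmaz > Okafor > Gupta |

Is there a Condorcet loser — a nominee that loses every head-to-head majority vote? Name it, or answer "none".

Head-to-head results (5 jurors):
Larsen vs Yilmaz: Larsen, 5–0.
Larsen vs Gupta: Larsen is ranked higher on 2+1+2 = 5 ballots, Gupta on 0. Larsen wins 5–0.
Larsen vs Kaur: 1+2 = 3 for Larsen, 2 for Kaur — Larsen by 3–2.
Larsen vs Okafor: Larsen wins 3–2.
Yilmaz vs Gupta: Yilmaz preferred on 2 ballots; Gupta wins 3–2.
Yilmaz vs Kaur: Kaur wins 4–1.
Yilmaz vs Okafor: Yilmaz wins 3–2.
Gupta vs Kaur: 1 to 4, Kaur.
Gupta vs Okafor: 1 for Gupta, 4 for Okafor — Okafor by 4–1.
Kaur vs Okafor: 3 to 2, Kaur.
No nominee is winless: Larsen beats Yilmaz; Yilmaz beats Okafor; Gupta beats Yilmaz; Kaur beats Yilmaz; Okafor beats Gupta. There is no Condorcet loser.

none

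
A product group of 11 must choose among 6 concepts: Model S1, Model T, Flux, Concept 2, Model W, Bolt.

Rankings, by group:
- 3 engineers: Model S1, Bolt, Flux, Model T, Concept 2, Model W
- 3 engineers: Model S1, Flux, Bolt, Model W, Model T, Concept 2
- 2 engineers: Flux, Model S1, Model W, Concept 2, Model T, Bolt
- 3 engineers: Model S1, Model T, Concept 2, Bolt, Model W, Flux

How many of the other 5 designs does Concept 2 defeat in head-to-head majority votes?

1

Concept 2 against each rival (11 engineers):
Concept 2 vs Model S1: Model S1, 11–0.
Concept 2 vs Model T: Model T wins 9–2.
Concept 2 vs Flux: Concept 2 is ranked higher on 3 ballots, Flux on 8. Flux wins 8–3.
Concept 2 vs Model W: Concept 2 wins 6–5.
Concept 2 vs Bolt: Bolt wins 6–5.
Concept 2 beats Model W; loses to Model S1, Model T, Flux, Bolt — 1 pairwise win.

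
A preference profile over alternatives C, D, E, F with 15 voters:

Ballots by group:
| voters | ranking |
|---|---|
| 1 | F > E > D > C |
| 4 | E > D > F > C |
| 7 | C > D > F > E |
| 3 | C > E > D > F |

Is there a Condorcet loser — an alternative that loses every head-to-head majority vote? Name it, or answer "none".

none

Pairwise majorities:
C vs D: C, 10–5.
C vs E: C wins 10–5.
C vs F: 10 to 5, C.
D vs E: D is ranked higher on 7 ballots, E on 8. E wins 8–7.
D vs F: D is ranked higher on 4+7+3 = 14 ballots, F on 1. D wins 14–1.
E vs F: E is ranked higher on 4+3 = 7 ballots, F on 8. F wins 8–7.
Each alternative has at least one pairwise win (C beats D; D beats F; E beats D; F beats E) — no Condorcet loser.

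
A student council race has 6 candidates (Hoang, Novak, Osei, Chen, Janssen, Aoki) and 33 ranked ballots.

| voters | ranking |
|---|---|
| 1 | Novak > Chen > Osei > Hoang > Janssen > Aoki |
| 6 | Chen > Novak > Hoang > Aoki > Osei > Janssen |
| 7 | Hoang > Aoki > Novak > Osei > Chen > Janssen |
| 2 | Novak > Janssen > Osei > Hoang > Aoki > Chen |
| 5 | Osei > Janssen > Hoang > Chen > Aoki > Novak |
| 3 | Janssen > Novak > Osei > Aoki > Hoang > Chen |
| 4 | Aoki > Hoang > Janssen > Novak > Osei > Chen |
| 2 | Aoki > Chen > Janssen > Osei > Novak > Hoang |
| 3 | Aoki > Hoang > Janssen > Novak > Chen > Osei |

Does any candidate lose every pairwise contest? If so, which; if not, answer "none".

Head-to-head results (33 voters):
Hoang–Novak: Hoang 19–14.
Hoang vs Osei: Hoang preferred on 6+7+4+3 = 20 ballots; Hoang wins 20–13.
Hoang vs Chen: Hoang is ranked higher on 7+2+5+3+4+3 = 24 ballots, Chen on 9. Hoang wins 24–9.
Hoang–Janssen: Hoang 21–12.
Hoang vs Aoki: Hoang wins 21–12.
Novak vs Osei: Novak, 26–7.
Novak vs Chen: Novak wins 20–13.
Novak vs Janssen: Novak is ranked higher on 1+6+7+2 = 16 ballots, Janssen on 17. Janssen wins 17–16.
Novak vs Aoki: 12 to 21, Aoki.
Osei vs Chen: Osei is ranked higher on 7+2+5+3+4 = 21 ballots, Chen on 12. Osei wins 21–12.
Osei vs Janssen: Osei preferred on 1+6+7+5 = 19 ballots; Osei wins 19–14.
Osei vs Aoki: Osei preferred on 1+2+5+3 = 11 ballots; Aoki wins 22–11.
Chen vs Janssen: Janssen, 17–16.
Chen vs Aoki: Aoki wins 21–12.
Janssen vs Aoki: 11 to 22, Aoki.
Chen loses to every other candidate — it is the Condorcet loser.

Chen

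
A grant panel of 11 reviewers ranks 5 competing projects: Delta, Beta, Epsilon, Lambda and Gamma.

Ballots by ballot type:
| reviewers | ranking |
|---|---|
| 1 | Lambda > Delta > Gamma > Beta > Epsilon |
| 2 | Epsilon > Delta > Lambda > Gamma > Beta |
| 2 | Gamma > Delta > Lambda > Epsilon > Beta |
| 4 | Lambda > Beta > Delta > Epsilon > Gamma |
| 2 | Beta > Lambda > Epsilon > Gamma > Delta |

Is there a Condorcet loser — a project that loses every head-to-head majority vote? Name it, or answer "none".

Head-to-head results (11 reviewers):
Delta vs Beta: Beta, 6–5.
Delta vs Epsilon: Delta is ranked higher on 1+2+4 = 7 ballots, Epsilon on 4. Delta wins 7–4.
Delta vs Lambda: Delta is ranked higher on 2+2 = 4 ballots, Lambda on 7. Lambda wins 7–4.
Delta vs Gamma: Delta, 7–4.
Beta vs Epsilon: Beta is ranked higher on 1+4+2 = 7 ballots, Epsilon on 4. Beta wins 7–4.
Beta vs Lambda: 2 for Beta, 9 for Lambda — Lambda by 9–2.
Beta vs Gamma: Beta is ranked higher on 4+2 = 6 ballots, Gamma on 5. Beta wins 6–5.
Epsilon vs Lambda: Lambda wins 9–2.
Epsilon–Gamma: Epsilon 8–3.
Lambda vs Gamma: 1+2+4+2 = 9 for Lambda, 2 for Gamma — Lambda by 9–2.
Only Gamma has no wins; Gamma is the Condorcet loser.

Gamma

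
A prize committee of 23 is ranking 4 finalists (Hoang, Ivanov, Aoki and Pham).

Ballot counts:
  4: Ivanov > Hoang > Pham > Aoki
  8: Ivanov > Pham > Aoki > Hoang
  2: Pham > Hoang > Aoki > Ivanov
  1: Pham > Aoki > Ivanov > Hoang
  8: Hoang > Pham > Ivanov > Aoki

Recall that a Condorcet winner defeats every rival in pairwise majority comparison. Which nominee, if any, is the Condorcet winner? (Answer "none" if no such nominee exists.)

Pairwise majorities:
Hoang vs Ivanov: Ivanov wins 13–10.
Hoang–Aoki: Hoang 14–9.
Hoang vs Pham: Hoang wins 12–11.
Ivanov vs Aoki: Ivanov is ranked higher on 4+8+8 = 20 ballots, Aoki on 3. Ivanov wins 20–3.
Ivanov vs Pham: Ivanov preferred on 4+8 = 12 ballots; Ivanov wins 12–11.
Aoki vs Pham: Pham, 23–0.
Ivanov beats each of Hoang, Aoki, Pham — Ivanov is the Condorcet winner.

Ivanov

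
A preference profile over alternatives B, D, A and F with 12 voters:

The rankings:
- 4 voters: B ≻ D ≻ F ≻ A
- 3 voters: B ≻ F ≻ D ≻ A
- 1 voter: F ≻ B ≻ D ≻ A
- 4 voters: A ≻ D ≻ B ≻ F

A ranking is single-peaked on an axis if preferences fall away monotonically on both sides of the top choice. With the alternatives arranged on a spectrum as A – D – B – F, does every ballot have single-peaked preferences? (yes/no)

Axis positions: A=1, D=2, B=3, F=4.
Cluster 1 (peak B at position 3): ranking walks positions 3-2-4-1, expanding outward from the peak — single-peaked.
Cluster 2 (peak B at position 3): ranking walks positions 3-4-2-1, expanding outward from the peak — single-peaked.
Cluster 3 (peak F at position 4): ranking walks positions 4-3-2-1, expanding outward from the peak — single-peaked.
Cluster 4 (peak A at position 1): ranking walks positions 1-2-3-4, expanding outward from the peak — single-peaked.
Every ranking is single-peaked on this axis.

yes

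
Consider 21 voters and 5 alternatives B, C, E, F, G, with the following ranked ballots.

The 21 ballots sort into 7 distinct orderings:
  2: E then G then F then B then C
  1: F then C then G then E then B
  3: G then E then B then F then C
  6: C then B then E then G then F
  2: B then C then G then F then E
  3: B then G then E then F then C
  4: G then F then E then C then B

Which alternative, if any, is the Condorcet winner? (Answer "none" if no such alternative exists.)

none

Check each pair by majority over 21 ballots:
B vs C: B is ranked higher on 2+3+2+3 = 10 ballots, C on 11. C wins 11–10.
B–E: B 11–10.
B vs F: B preferred on 3+6+2+3 = 14 ballots; B wins 14–7.
B vs G: B, 11–10.
C–E: E 12–9.
C vs F: C preferred on 6+2 = 8 ballots; F wins 13–8.
C–G: G 12–9.
E vs F: E, 14–7.
E vs G: E preferred on 2+6 = 8 ballots; G wins 13–8.
F vs G: 1 to 20, G.
Each alternative drops at least one matchup (B loses to C; C loses to E; E loses to B; F loses to B; G loses to B); the cycle B > E > C > B rules out a Condorcet winner.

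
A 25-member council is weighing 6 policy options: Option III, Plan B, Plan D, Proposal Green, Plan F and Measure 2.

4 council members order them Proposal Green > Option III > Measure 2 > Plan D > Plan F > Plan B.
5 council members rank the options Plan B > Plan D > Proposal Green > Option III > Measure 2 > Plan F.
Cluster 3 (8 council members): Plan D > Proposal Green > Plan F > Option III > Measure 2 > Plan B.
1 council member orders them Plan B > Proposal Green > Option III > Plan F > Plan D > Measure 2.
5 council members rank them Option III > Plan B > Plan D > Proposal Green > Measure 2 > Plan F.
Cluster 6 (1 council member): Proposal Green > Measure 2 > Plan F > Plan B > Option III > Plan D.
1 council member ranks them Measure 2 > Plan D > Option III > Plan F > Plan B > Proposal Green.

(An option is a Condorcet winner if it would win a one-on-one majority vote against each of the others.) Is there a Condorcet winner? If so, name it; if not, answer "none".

Check each pair by majority over 25 ballots:
Option III vs Plan B: Option III wins 18–7.
Option III vs Plan D: Plan D, 14–11.
Option III vs Proposal Green: 6 to 19, Proposal Green.
Option III–Plan F: Option III 16–9.
Option III vs Measure 2: Option III, 23–2.
Plan B vs Plan D: 5+1+5+1 = 12 for Plan B, 13 for Plan D — Plan D by 13–12.
Plan B vs Proposal Green: Plan B preferred on 5+1+5+1 = 12 ballots; Proposal Green wins 13–12.
Plan B vs Plan F: Plan F wins 14–11.
Plan B vs Measure 2: Plan B preferred on 5+1+5 = 11 ballots; Measure 2 wins 14–11.
Plan D vs Proposal Green: Plan D is ranked higher on 5+8+5+1 = 19 ballots, Proposal Green on 6. Plan D wins 19–6.
Plan D vs Plan F: 23 to 2, Plan D.
Plan D vs Measure 2: 5+8+1+5 = 19 for Plan D, 6 for Measure 2 — Plan D by 19–6.
Proposal Green vs Plan F: Proposal Green is ranked higher on 4+5+8+1+5+1 = 24 ballots, Plan F on 1. Proposal Green wins 24–1.
Proposal Green vs Measure 2: 24 to 1, Proposal Green.
Plan F vs Measure 2: Measure 2, 16–9.
Plan D beats each of Option III, Plan B, Proposal Green, Plan F, Measure 2 — Plan D is the Condorcet winner.

Plan D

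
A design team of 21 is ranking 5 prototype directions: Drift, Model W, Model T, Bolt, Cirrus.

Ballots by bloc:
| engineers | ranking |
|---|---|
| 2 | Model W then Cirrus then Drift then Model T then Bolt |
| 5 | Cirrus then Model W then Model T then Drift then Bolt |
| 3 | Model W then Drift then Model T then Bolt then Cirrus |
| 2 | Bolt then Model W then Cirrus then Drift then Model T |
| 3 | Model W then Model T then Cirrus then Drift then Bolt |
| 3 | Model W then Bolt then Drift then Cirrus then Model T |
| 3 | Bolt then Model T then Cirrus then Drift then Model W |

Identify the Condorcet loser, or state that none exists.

none

Head-to-head results (21 engineers):
Drift vs Model W: Model W wins 18–3.
Drift vs Model T: Drift preferred on 2+3+2+3 = 10 ballots; Model T wins 11–10.
Drift vs Bolt: 2+5+3+3 = 13 for Drift, 8 for Bolt — Drift by 13–8.
Drift–Cirrus: Cirrus 15–6.
Model W vs Model T: Model W is ranked higher on 2+5+3+2+3+3 = 18 ballots, Model T on 3. Model W wins 18–3.
Model W vs Bolt: Model W is ranked higher on 2+5+3+3+3 = 16 ballots, Bolt on 5. Model W wins 16–5.
Model W vs Cirrus: 13 to 8, Model W.
Model T vs Bolt: Model T is ranked higher on 2+5+3+3 = 13 ballots, Bolt on 8. Model T wins 13–8.
Model T vs Cirrus: 9 to 12, Cirrus.
Bolt vs Cirrus: Bolt is ranked higher on 3+2+3+3 = 11 ballots, Cirrus on 10. Bolt wins 11–10.
Each design has at least one pairwise win (Drift beats Bolt; Model W beats Drift; Model T beats Drift; Bolt beats Cirrus; Cirrus beats Drift) — no Condorcet loser.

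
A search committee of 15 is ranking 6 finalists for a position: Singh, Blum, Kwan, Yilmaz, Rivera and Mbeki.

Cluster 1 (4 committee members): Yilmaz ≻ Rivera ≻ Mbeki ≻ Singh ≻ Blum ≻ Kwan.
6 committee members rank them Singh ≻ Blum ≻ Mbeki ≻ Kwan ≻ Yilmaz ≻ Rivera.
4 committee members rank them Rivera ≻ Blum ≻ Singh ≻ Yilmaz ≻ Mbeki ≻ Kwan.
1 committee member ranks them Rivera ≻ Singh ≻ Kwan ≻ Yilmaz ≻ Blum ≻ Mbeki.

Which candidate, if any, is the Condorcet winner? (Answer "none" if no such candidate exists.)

none

Check each pair by majority over 15 ballots:
Singh–Blum: Singh 11–4.
Singh vs Kwan: Singh, 15–0.
Singh vs Yilmaz: Singh, 11–4.
Singh vs Rivera: Rivera, 9–6.
Singh–Mbeki: Singh 11–4.
Blum–Kwan: Blum 14–1.
Blum vs Yilmaz: Blum, 10–5.
Blum vs Rivera: Rivera wins 9–6.
Blum vs Mbeki: Blum wins 11–4.
Kwan vs Yilmaz: Yilmaz, 8–7.
Kwan–Rivera: Rivera 9–6.
Kwan vs Mbeki: Mbeki wins 14–1.
Yilmaz vs Rivera: Yilmaz, 10–5.
Yilmaz vs Mbeki: Yilmaz wins 9–6.
Rivera vs Mbeki: Rivera wins 9–6.
Each candidate drops at least one matchup (Singh loses to Rivera; Blum loses to Singh; Kwan loses to Singh; Yilmaz loses to Singh; Rivera loses to Yilmaz; Mbeki loses to Singh); the cycle Singh > Yilmaz > Rivera > Singh rules out a Condorcet winner.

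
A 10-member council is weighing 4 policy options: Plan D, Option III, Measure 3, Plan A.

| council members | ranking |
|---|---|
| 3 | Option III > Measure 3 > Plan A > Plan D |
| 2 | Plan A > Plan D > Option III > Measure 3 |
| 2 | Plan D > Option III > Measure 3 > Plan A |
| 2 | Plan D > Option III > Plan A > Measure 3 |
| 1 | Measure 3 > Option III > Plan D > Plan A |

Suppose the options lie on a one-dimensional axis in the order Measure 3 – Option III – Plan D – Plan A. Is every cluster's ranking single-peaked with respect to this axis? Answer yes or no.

no

Axis positions: Measure 3=1, Option III=2, Plan D=3, Plan A=4.
Cluster 1: ranking walks positions 2-1-4-3; Plan A is ranked above Plan D even though Plan D lies between Plan A and the peak Option III on the axis — preferences dip and rise again. Not single-peaked.
Cluster 2 (peak Plan A at position 4): ranking walks positions 4-3-2-1, expanding outward from the peak — single-peaked.
Cluster 3 (peak Plan D at position 3): ranking walks positions 3-2-1-4, expanding outward from the peak — single-peaked.
Cluster 4 (peak Plan D at position 3): ranking walks positions 3-2-4-1, expanding outward from the peak — single-peaked.
Cluster 5 (peak Measure 3 at position 1): ranking walks positions 1-2-3-4, expanding outward from the peak — single-peaked.
Cluster 1 violates single-peakedness, so the profile is not single-peaked on this axis.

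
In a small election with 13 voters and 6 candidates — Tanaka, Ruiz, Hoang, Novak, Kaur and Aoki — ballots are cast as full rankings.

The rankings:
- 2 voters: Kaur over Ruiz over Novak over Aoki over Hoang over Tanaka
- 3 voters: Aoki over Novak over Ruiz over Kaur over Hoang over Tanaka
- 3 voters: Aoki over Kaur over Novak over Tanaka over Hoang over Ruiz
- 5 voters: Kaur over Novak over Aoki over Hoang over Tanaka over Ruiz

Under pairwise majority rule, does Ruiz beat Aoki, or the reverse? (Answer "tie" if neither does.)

Ballots ranking Ruiz above Aoki: 2.
Ballots ranking Aoki above Ruiz: 13 − 2 = 11.
Aoki wins the head-to-head 11–2.

Aoki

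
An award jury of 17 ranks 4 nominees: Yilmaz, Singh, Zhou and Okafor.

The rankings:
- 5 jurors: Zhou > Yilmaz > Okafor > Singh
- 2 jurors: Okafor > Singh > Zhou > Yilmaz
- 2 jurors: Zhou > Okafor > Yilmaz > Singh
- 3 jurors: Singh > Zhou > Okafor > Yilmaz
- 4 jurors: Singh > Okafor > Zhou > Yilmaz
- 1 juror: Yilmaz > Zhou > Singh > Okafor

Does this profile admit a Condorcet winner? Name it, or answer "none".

none

Pairwise majorities:
Yilmaz vs Singh: Yilmaz is ranked higher on 5+2+1 = 8 ballots, Singh on 9. Singh wins 9–8.
Yilmaz vs Zhou: Zhou wins 16–1.
Yilmaz vs Okafor: Okafor, 11–6.
Singh vs Zhou: 9 to 8, Singh.
Singh vs Okafor: 8 to 9, Okafor.
Zhou vs Okafor: Zhou, 11–6.
No nominee is unbeaten: Yilmaz loses to Singh; Singh loses to Okafor; Zhou loses to Singh; Okafor loses to Zhou. In particular Singh → Zhou → Okafor → Singh is a majority cycle — no Condorcet winner exists.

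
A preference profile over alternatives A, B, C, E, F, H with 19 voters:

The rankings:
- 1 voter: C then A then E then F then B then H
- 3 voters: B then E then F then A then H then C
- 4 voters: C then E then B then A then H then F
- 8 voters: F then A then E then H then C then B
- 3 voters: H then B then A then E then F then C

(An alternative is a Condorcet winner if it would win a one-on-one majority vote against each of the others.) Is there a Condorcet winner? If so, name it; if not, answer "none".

Head-to-head results (19 voters):
A vs B: B wins 10–9.
A–C: A 14–5.
A–E: A 12–7.
A–F: F 11–8.
A vs H: A, 16–3.
B vs C: C wins 13–6.
B vs E: E wins 13–6.
B–F: B 10–9.
B vs H: H wins 11–8.
C vs E: E, 14–5.
C–F: F 14–5.
C–H: H 14–5.
E vs F: E wins 11–8.
E vs H: E wins 16–3.
F–H: F 12–7.
Every alternative loses at least once (A loses to B; B loses to C; C loses to A; E loses to A; F loses to B; H loses to A). The majority relation contains the cycle A > C > B > A, so there is no Condorcet winner.

none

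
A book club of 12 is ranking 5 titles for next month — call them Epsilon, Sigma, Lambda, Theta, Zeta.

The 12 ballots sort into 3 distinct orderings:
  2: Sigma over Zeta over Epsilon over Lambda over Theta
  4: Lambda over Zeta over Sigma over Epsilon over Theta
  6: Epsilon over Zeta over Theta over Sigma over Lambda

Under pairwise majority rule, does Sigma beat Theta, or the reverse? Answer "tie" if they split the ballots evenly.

tie

Ballots ranking Sigma above Theta: 2 + 4 = 6.
Ballots ranking Theta above Sigma: 12 − 6 = 6.
6–6: the pair ties.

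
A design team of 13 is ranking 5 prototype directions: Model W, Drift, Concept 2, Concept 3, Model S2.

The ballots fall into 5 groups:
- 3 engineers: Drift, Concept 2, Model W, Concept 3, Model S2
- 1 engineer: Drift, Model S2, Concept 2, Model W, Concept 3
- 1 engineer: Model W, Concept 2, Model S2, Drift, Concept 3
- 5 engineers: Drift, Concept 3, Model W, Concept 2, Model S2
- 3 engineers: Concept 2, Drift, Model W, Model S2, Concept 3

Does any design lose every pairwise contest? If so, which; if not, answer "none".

Pairwise majorities:
Model W vs Drift: Model W is ranked higher on 1 ballot, Drift on 12. Drift wins 12–1.
Model W vs Concept 2: Model W is ranked higher on 1+5 = 6 ballots, Concept 2 on 7. Concept 2 wins 7–6.
Model W vs Concept 3: 8 to 5, Model W.
Model W vs Model S2: Model W, 12–1.
Drift vs Concept 2: Drift wins 9–4.
Drift vs Concept 3: Drift, 13–0.
Drift vs Model S2: Drift, 12–1.
Concept 2 vs Concept 3: 8 to 5, Concept 2.
Concept 2 vs Model S2: Concept 2 preferred on 3+1+5+3 = 12 ballots; Concept 2 wins 12–1.
Concept 3–Model S2: Concept 3 8–5.
Model S2 is beaten in every head-to-head and is the Condorcet loser.

Model S2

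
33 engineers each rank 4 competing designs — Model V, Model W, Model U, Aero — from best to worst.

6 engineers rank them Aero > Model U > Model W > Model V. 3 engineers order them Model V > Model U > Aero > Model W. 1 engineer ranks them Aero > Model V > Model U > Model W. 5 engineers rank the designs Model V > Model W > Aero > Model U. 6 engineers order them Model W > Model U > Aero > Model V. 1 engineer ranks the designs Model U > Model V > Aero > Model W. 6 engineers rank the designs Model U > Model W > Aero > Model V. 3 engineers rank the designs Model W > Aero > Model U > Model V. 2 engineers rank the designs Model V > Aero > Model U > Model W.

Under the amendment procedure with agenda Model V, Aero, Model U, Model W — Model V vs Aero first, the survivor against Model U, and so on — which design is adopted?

Round 1: Model V vs Aero — 11–22, Aero advances.
Round 2: Aero vs Model U — 17–16, Aero advances.
Round 3: Aero vs Model W — 13–20, Model W advances.
Model W survives the agenda.

Model W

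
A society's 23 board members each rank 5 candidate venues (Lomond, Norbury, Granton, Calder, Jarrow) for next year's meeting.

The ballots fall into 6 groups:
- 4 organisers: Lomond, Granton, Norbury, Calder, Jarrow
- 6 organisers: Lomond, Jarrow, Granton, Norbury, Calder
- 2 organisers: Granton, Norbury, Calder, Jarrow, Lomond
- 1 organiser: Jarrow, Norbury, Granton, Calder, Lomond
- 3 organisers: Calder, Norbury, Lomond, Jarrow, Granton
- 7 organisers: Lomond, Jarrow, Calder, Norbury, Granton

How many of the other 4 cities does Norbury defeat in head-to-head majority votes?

1

Norbury against each rival (23 organisers):
Norbury vs Lomond: Lomond wins 17–6.
Norbury vs Granton: Granton wins 12–11.
Norbury–Calder: Norbury 13–10.
Norbury vs Jarrow: Jarrow, 14–9.
Norbury beats Calder; loses to Lomond, Granton, Jarrow — 1 pairwise win.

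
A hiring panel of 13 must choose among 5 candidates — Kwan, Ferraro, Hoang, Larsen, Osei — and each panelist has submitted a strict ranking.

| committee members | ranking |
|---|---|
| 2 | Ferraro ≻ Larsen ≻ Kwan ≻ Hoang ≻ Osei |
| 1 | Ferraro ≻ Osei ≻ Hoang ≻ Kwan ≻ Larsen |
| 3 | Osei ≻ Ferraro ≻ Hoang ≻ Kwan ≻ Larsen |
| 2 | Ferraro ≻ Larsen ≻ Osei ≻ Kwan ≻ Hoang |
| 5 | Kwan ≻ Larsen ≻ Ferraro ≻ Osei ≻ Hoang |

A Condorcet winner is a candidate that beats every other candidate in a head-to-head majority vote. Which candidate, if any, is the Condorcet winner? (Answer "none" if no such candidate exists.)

Ferraro

Pairwise majorities:
Kwan vs Ferraro: Kwan preferred on 5 ballots; Ferraro wins 8–5.
Kwan vs Hoang: Kwan preferred on 2+2+5 = 9 ballots; Kwan wins 9–4.
Kwan vs Larsen: Kwan is ranked higher on 1+3+5 = 9 ballots, Larsen on 4. Kwan wins 9–4.
Kwan vs Osei: 7 to 6, Kwan.
Ferraro vs Hoang: 13 to 0, Ferraro.
Ferraro vs Larsen: 8 to 5, Ferraro.
Ferraro vs Osei: Ferraro preferred on 2+1+2+5 = 10 ballots; Ferraro wins 10–3.
Hoang vs Larsen: Hoang is ranked higher on 1+3 = 4 ballots, Larsen on 9. Larsen wins 9–4.
Hoang vs Osei: Hoang preferred on 2 ballots; Osei wins 11–2.
Larsen vs Osei: Larsen preferred on 2+2+5 = 9 ballots; Larsen wins 9–4.
Only Ferraro has no losses; Ferraro is the Condorcet winner.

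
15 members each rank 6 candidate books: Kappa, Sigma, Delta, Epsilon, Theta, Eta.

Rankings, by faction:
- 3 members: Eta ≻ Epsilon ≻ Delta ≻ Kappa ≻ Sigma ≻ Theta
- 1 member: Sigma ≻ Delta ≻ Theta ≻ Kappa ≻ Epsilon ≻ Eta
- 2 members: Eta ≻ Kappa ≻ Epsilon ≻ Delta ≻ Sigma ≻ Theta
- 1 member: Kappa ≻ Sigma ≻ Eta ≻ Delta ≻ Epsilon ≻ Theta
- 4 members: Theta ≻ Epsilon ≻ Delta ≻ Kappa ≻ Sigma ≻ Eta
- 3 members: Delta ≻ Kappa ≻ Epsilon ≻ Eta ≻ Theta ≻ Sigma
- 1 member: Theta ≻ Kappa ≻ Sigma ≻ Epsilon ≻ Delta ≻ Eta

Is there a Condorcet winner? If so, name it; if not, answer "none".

Head-to-head results (15 members):
Kappa–Sigma: Kappa 14–1.
Kappa–Delta: Delta 11–4.
Kappa vs Epsilon: Kappa wins 8–7.
Kappa vs Theta: Kappa, 9–6.
Kappa–Eta: Kappa 10–5.
Sigma vs Delta: Delta wins 12–3.
Sigma–Epsilon: Epsilon 12–3.
Sigma vs Theta: Theta, 8–7.
Sigma–Eta: Eta 8–7.
Delta–Epsilon: Epsilon 10–5.
Delta vs Theta: Delta wins 10–5.
Delta–Eta: Delta 9–6.
Epsilon vs Theta: Epsilon, 9–6.
Epsilon–Eta: Epsilon 9–6.
Theta vs Eta: Eta wins 9–6.
Every book loses at least once (Kappa loses to Delta; Sigma loses to Kappa; Delta loses to Epsilon; Epsilon loses to Kappa; Theta loses to Kappa; Eta loses to Kappa). The majority relation contains the cycle Kappa → Epsilon → Delta → Kappa, so there is no Condorcet winner.

none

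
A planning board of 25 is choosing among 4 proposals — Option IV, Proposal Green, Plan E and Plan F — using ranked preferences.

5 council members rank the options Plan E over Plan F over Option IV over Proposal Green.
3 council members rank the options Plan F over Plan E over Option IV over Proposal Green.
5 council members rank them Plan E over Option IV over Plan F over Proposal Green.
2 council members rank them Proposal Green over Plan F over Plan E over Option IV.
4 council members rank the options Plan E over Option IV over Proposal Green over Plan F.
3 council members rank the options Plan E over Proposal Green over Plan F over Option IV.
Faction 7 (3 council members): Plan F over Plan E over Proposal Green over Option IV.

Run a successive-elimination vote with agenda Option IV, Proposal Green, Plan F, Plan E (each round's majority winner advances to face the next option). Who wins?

Plan E

Round 1: Option IV vs Proposal Green — 17–8, Option IV advances.
Round 2: Option IV vs Plan F — 9–16, Plan F advances.
Round 3: Plan F vs Plan E — 8–17, Plan E advances.
The agenda winner is Plan E.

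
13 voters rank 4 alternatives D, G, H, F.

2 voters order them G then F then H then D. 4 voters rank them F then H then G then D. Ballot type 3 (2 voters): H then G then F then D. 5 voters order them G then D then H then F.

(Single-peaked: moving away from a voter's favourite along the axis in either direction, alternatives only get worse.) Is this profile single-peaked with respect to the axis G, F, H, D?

Axis positions: G=1, F=2, H=3, D=4.
Ballot type 1 (peak G at position 1): ranking walks positions 1-2-3-4, expanding outward from the peak — single-peaked.
Ballot type 2 (peak F at position 2): ranking walks positions 2-3-1-4, expanding outward from the peak — single-peaked.
Ballot type 3: ranking walks positions 3-1-2-4; G is ranked above F even though F lies between G and the peak H on the axis — preferences dip and rise again. Not single-peaked.
Ballot type 4: ranking walks positions 1-4-3-2; D is ranked above F even though F lies between D and the peak G on the axis — preferences dip and rise again. Not single-peaked.
Ballot type 3 violates single-peakedness, so the profile is not single-peaked on this axis.

no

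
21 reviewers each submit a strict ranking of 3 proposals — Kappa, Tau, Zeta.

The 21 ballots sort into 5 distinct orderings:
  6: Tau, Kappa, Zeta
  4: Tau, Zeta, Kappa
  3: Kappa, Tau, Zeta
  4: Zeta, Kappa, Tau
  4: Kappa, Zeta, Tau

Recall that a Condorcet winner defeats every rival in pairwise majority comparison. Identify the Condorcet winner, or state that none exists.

Kappa

Head-to-head results (21 reviewers):
Kappa vs Tau: Kappa, 11–10.
Kappa vs Zeta: Kappa wins 13–8.
Tau vs Zeta: Tau is ranked higher on 6+4+3 = 13 ballots, Zeta on 8. Tau wins 13–8.
Kappa defeats every rival head-to-head and is the Condorcet winner.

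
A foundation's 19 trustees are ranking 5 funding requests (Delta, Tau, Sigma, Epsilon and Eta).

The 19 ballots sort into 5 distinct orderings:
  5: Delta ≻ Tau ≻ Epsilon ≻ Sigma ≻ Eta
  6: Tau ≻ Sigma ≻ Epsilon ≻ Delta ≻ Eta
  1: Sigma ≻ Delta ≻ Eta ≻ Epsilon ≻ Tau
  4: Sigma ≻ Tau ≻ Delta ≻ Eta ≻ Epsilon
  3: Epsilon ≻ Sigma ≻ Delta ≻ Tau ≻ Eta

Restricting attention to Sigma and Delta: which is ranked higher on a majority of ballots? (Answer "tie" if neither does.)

Ballots ranking Sigma above Delta: 6 + 1 + 4 + 3 = 14.
Ballots ranking Delta above Sigma: 19 − 14 = 5.
Sigma wins the head-to-head 14–5.

Sigma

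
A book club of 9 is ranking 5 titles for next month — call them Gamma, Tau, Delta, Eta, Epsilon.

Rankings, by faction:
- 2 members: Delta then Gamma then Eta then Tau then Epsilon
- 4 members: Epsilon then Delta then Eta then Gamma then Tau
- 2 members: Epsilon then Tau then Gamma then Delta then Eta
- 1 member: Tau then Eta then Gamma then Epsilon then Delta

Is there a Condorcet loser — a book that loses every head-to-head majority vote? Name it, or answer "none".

Head-to-head results (9 members):
Gamma vs Tau: Gamma, 6–3.
Gamma vs Delta: Delta, 6–3.
Gamma vs Eta: Eta, 5–4.
Gamma vs Epsilon: Epsilon, 6–3.
Tau vs Delta: Delta, 6–3.
Tau vs Eta: Eta wins 6–3.
Tau vs Epsilon: Tau preferred on 2+1 = 3 ballots; Epsilon wins 6–3.
Delta vs Eta: Delta preferred on 2+4+2 = 8 ballots; Delta wins 8–1.
Delta vs Epsilon: Epsilon wins 7–2.
Eta vs Epsilon: 2+1 = 3 for Eta, 6 for Epsilon — Epsilon by 6–3.
Tau is beaten in every head-to-head and is the Condorcet loser.

Tau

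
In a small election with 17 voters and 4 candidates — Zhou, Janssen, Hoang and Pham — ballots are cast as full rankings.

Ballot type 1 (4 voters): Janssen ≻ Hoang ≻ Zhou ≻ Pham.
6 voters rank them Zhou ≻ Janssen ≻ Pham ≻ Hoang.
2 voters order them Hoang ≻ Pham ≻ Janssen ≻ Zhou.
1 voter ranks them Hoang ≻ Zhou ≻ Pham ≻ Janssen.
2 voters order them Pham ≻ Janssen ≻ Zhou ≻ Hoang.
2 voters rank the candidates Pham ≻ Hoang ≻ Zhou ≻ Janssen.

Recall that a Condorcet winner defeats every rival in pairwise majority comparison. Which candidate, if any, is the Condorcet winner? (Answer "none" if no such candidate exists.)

Pairwise majorities:
Zhou vs Janssen: Zhou wins 9–8.
Zhou vs Hoang: Hoang wins 9–8.
Zhou–Pham: Zhou 11–6.
Janssen–Hoang: Janssen 12–5.
Janssen vs Pham: 10 to 7, Janssen.
Hoang vs Pham: Pham wins 10–7.
Each candidate drops at least one matchup (Zhou loses to Hoang; Janssen loses to Zhou; Hoang loses to Janssen; Pham loses to Zhou); the cycle Zhou > Janssen > Hoang > Zhou rules out a Condorcet winner.

none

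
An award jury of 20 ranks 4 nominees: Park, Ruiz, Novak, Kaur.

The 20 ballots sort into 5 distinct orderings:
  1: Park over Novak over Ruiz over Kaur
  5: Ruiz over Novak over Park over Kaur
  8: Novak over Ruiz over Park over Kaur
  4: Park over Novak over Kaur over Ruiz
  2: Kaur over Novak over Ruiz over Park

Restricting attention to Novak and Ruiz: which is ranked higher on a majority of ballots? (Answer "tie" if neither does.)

Ballots ranking Novak above Ruiz: 1 + 8 + 4 + 2 = 15.
Ballots ranking Ruiz above Novak: 20 − 15 = 5.
Novak wins the head-to-head 15–5.

Novak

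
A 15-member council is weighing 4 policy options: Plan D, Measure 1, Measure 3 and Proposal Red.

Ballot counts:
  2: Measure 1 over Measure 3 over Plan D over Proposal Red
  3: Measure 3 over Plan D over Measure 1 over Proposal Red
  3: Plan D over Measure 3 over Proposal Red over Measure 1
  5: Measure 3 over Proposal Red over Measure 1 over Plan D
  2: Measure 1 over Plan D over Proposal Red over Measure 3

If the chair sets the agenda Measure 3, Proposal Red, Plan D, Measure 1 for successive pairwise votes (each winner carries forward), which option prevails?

Round 1: Measure 3 vs Proposal Red — 13–2, Measure 3 advances.
Round 2: Measure 3 vs Plan D — 10–5, Measure 3 advances.
Round 3: Measure 3 vs Measure 1 — 11–4, Measure 3 advances.
The agenda winner is Measure 3.

Measure 3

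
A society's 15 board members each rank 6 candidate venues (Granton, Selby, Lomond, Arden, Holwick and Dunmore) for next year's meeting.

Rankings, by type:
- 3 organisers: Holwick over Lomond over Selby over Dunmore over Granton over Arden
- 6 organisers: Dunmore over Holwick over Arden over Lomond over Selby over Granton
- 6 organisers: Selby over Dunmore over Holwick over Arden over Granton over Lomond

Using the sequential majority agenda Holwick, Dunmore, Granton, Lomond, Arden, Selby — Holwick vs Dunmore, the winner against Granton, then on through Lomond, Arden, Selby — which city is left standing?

Round 1: Holwick vs Dunmore — 3–12, Dunmore advances.
Round 2: Dunmore vs Granton — 15–0, Dunmore advances.
Round 3: Dunmore vs Lomond — 12–3, Dunmore advances.
Round 4: Dunmore vs Arden — 15–0, Dunmore advances.
Round 5: Dunmore vs Selby — 6–9, Selby advances.
Selby survives the agenda.

Selby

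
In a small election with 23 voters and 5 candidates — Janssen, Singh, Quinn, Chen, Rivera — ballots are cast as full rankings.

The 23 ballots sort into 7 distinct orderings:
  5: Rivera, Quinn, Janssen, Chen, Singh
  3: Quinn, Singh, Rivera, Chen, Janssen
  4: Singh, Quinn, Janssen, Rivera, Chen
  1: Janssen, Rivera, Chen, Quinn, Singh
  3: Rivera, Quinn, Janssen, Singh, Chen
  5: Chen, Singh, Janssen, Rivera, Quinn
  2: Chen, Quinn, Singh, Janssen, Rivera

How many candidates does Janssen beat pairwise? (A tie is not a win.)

2

Janssen against each rival (23 voters):
Janssen–Singh: Singh 14–9.
Janssen vs Quinn: 6 to 17, Quinn.
Janssen vs Chen: Janssen, 13–10.
Janssen vs Rivera: Janssen, 12–11.
Janssen beats Chen, Rivera; loses to Singh, Quinn — 2 pairwise wins.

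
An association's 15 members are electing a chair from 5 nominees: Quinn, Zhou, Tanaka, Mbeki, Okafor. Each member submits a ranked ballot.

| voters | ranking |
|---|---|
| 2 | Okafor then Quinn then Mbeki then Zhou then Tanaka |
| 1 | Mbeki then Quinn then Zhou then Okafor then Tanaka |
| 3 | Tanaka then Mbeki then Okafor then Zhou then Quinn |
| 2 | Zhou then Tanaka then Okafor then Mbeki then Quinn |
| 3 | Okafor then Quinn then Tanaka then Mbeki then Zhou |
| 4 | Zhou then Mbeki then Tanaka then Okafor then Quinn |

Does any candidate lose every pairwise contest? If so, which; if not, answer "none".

Pairwise majorities:
Quinn vs Zhou: Zhou wins 9–6.
Quinn vs Tanaka: 6 to 9, Tanaka.
Quinn vs Mbeki: Mbeki wins 10–5.
Quinn vs Okafor: 1 for Quinn, 14 for Okafor — Okafor by 14–1.
Zhou vs Tanaka: Zhou wins 9–6.
Zhou vs Mbeki: Mbeki, 9–6.
Zhou vs Okafor: Okafor, 8–7.
Tanaka vs Mbeki: Tanaka wins 8–7.
Tanaka vs Okafor: Tanaka preferred on 3+2+4 = 9 ballots; Tanaka wins 9–6.
Mbeki vs Okafor: Mbeki, 8–7.
Quinn is beaten in every head-to-head and is the Condorcet loser.

Quinn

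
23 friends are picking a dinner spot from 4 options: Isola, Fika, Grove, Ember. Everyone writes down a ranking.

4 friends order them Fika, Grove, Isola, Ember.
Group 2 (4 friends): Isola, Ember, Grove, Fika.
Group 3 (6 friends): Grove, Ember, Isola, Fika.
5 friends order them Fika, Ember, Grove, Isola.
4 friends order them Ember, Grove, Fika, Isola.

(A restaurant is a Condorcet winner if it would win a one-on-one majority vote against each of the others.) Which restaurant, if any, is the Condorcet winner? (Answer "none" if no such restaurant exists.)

Ember

Pairwise majorities:
Isola vs Fika: Isola preferred on 4+6 = 10 ballots; Fika wins 13–10.
Isola vs Grove: Grove, 19–4.
Isola vs Ember: Ember, 15–8.
Fika vs Grove: 9 to 14, Grove.
Fika vs Ember: Ember wins 14–9.
Grove vs Ember: 10 to 13, Ember.
Only Ember has no losses; Ember is the Condorcet winner.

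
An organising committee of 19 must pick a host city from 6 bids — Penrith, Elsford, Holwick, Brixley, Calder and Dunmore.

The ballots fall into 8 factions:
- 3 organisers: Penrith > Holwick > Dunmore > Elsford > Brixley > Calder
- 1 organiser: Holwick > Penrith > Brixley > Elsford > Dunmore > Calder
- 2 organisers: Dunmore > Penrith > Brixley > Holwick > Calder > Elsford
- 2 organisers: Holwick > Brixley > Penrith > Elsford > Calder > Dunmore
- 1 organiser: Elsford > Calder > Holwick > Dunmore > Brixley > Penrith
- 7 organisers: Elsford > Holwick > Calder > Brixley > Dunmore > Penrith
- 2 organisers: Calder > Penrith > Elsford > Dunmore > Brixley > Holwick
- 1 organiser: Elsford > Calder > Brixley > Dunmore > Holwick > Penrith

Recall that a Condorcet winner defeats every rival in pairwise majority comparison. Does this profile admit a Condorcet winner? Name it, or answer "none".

Pairwise majorities:
Penrith vs Elsford: 3+1+2+2+2 = 10 for Penrith, 9 for Elsford — Penrith by 10–9.
Penrith vs Holwick: Penrith preferred on 3+2+2 = 7 ballots; Holwick wins 12–7.
Penrith vs Brixley: Penrith preferred on 3+1+2+2 = 8 ballots; Brixley wins 11–8.
Penrith vs Calder: 3+1+2+2 = 8 for Penrith, 11 for Calder — Calder by 11–8.
Penrith vs Dunmore: 3+1+2+2 = 8 for Penrith, 11 for Dunmore — Dunmore by 11–8.
Elsford vs Holwick: 1+7+2+1 = 11 for Elsford, 8 for Holwick — Elsford by 11–8.
Elsford vs Brixley: 14 to 5, Elsford.
Elsford vs Calder: Elsford is ranked higher on 3+1+2+1+7+1 = 15 ballots, Calder on 4. Elsford wins 15–4.
Elsford vs Dunmore: 14 to 5, Elsford.
Holwick vs Brixley: Holwick is ranked higher on 3+1+2+1+7 = 14 ballots, Brixley on 5. Holwick wins 14–5.
Holwick vs Calder: 15 to 4, Holwick.
Holwick vs Dunmore: Holwick is ranked higher on 3+1+2+1+7 = 14 ballots, Dunmore on 5. Holwick wins 14–5.
Brixley vs Calder: Brixley is ranked higher on 3+1+2+2 = 8 ballots, Calder on 11. Calder wins 11–8.
Brixley vs Dunmore: 1+2+7+1 = 11 for Brixley, 8 for Dunmore — Brixley by 11–8.
Calder vs Dunmore: 2+1+7+2+1 = 13 for Calder, 6 for Dunmore — Calder by 13–6.
Every city loses at least once (Penrith loses to Holwick; Elsford loses to Penrith; Holwick loses to Elsford; Brixley loses to Elsford; Calder loses to Elsford; Dunmore loses to Elsford). The majority relation contains the cycle Penrith → Elsford → Holwick → Penrith, so there is no Condorcet winner.

none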